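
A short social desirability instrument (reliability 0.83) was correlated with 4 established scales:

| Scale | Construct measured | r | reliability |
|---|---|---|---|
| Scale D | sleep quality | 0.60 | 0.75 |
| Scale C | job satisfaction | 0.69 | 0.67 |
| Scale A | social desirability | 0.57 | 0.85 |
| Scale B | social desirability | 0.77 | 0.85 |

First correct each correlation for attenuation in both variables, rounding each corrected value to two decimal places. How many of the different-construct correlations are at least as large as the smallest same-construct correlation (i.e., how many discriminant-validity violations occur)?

2

Disattenuated r (r / √(r_scale · r_new)):
  Scale D (disc): 0.60 / √(0.75·0.83) = 0.76
  Scale C (disc): 0.69 / √(0.67·0.83) = 0.93
  Scale A (conv): 0.57 / √(0.85·0.83) = 0.68
  Scale B (conv): 0.77 / √(0.85·0.83) = 0.92
Smallest convergent = 0.68. Discriminant values: 0.76, 0.93; count ≥ 0.68 → 2.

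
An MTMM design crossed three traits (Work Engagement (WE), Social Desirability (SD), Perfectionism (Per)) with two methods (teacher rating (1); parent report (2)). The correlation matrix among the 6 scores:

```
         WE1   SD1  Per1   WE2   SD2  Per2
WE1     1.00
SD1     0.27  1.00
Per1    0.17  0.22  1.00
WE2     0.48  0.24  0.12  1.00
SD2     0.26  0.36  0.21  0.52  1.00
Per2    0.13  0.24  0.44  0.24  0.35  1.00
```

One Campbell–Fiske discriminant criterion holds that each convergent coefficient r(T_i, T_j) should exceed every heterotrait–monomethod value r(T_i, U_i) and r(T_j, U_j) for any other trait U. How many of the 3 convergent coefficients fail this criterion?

Checking each validity diagonal entry against its comparison values:
WE (methods 1·2): 0.48 vs {0.27, 0.52, 0.17, 0.24} → fail.
SD (methods 1·2): 0.36 vs {0.27, 0.52, 0.22, 0.35} → fail.
Per (methods 1·2): 0.44 vs {0.17, 0.24, 0.22, 0.35} → pass.
2 of 3 fail.

2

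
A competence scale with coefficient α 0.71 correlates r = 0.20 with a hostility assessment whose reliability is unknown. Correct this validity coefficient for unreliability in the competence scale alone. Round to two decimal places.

Single correction: r_c = r_obs / √r_xx = 0.20 / √0.71 = 0.20 / 0.8426 ≈ 0.24.

0.24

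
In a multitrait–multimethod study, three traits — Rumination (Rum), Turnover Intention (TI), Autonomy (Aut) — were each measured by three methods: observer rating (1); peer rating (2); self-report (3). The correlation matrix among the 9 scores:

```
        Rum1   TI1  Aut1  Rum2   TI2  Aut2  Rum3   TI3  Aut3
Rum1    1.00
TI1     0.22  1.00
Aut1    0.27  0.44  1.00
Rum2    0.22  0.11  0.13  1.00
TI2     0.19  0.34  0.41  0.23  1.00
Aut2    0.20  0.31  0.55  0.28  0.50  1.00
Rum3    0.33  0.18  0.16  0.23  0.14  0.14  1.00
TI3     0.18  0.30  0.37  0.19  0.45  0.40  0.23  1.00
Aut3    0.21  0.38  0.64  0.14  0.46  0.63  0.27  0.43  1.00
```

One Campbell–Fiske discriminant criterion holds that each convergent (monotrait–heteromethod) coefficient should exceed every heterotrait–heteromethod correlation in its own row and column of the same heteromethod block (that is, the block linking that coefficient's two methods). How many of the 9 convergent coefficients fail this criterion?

3

Convergent coefficients and their comparison sets:
Rum (methods 1·2): 0.22 vs {0.19, 0.11, 0.20, 0.13} → pass.
Rum (methods 1·3): 0.33 vs {0.18, 0.18, 0.21, 0.16} → pass.
Rum (methods 2·3): 0.23 vs {0.19, 0.14, 0.14, 0.14} → pass.
TI (methods 1·2): 0.34 vs {0.11, 0.19, 0.31, 0.41} → fail.
TI (methods 1·3): 0.30 vs {0.18, 0.18, 0.38, 0.37} → fail.
TI (methods 2·3): 0.45 vs {0.14, 0.19, 0.46, 0.40} → fail.
Aut (methods 1·2): 0.55 vs {0.13, 0.20, 0.41, 0.31} → pass.
Aut (methods 1·3): 0.64 vs {0.16, 0.21, 0.37, 0.38} → pass.
Aut (methods 2·3): 0.63 vs {0.14, 0.14, 0.40, 0.46} → pass.
3 of 9 fail.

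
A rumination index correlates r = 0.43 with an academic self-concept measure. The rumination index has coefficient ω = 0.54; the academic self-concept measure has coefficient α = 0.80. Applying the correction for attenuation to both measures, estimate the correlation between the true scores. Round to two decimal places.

0.65

r_true = r_obs / √(r_xx · r_yy) = 0.43 / √(0.54 × 0.80) = 0.43 / √0.4320 = 0.43 / 0.6573 ≈ 0.65.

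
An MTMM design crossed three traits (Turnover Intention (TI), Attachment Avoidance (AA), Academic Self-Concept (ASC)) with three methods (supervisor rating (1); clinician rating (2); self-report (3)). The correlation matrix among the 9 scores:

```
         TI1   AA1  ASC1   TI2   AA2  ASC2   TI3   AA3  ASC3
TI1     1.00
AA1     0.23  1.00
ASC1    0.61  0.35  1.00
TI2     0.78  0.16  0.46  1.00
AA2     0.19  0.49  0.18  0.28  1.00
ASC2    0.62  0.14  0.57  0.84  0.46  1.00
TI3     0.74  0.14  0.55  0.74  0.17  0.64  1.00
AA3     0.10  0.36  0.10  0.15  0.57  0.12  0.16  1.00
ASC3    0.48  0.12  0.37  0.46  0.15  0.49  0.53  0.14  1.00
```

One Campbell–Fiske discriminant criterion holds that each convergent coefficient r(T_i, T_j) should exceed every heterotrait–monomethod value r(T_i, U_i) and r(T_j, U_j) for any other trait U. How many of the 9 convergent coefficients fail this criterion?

Checking each validity diagonal entry against its comparison values:
TI (methods 1·2): 0.78 vs {0.23, 0.28, 0.61, 0.84} → fail.
TI (methods 1·3): 0.74 vs {0.23, 0.16, 0.61, 0.53} → pass.
TI (methods 2·3): 0.74 vs {0.28, 0.16, 0.84, 0.53} → fail.
AA (methods 1·2): 0.49 vs {0.23, 0.28, 0.35, 0.46} → pass.
AA (methods 1·3): 0.36 vs {0.23, 0.16, 0.35, 0.14} → pass.
AA (methods 2·3): 0.57 vs {0.28, 0.16, 0.46, 0.14} → pass.
ASC (methods 1·2): 0.57 vs {0.61, 0.84, 0.35, 0.46} → fail.
ASC (methods 1·3): 0.37 vs {0.61, 0.53, 0.35, 0.14} → fail.
ASC (methods 2·3): 0.49 vs {0.84, 0.53, 0.46, 0.14} → fail.
5 of 9 fail.

5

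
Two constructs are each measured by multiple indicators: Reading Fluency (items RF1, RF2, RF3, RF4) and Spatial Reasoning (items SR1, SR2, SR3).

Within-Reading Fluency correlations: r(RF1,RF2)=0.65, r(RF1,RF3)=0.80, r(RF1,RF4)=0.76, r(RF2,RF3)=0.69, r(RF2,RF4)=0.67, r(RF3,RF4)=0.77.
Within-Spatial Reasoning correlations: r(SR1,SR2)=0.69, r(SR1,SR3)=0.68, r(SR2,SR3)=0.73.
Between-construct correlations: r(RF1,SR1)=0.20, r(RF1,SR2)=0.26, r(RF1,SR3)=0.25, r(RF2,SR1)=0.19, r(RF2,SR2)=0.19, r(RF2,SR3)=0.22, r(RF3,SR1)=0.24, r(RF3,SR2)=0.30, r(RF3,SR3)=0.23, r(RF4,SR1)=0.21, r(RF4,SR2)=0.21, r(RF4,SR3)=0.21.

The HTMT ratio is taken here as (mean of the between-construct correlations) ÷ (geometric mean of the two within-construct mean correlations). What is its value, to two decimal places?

Between-construct mean = 2.71/12 = 0.2258.
Mean within-RF = 4.34/6 = 0.7233; mean within-SR = 2.10/3 = 0.7000.
Geometric mean = √(0.7233 × 0.7000) = 0.7116.
HTMT = 0.2258 / 0.7116 = 0.32.

0.32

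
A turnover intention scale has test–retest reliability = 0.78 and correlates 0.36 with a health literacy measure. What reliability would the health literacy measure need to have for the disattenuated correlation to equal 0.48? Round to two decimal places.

0.72

r_true = r_obs / √(r_xx · r_yy) ⇒ 0.48 = 0.36 / √(0.78 · r_yy).
√(0.78 · r_yy) = 0.36 / 0.48 = 0.7500; 0.78 · r_yy = 0.5625; r_yy = 0.5625 / 0.78 ≈ 0.72.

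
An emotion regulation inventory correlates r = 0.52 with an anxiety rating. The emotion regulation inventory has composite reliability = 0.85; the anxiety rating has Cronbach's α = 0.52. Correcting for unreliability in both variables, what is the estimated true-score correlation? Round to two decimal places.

0.78

r_true = r_obs / √(r_xx · r_yy) = 0.52 / √(0.85 × 0.52) = 0.52 / √0.4420 = 0.52 / 0.6648 ≈ 0.78.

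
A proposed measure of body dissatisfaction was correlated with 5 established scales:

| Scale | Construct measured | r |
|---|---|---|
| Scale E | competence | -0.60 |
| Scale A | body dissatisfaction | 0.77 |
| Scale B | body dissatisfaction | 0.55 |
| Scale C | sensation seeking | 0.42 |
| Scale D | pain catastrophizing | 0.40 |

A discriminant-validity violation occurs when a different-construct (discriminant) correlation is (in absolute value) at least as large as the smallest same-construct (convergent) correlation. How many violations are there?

1

Convergent (same construct = body dissatisfaction): Scale A, Scale B.
Smallest convergent = 0.55. Discriminant |r|: 0.60, 0.42, 0.40; count ≥ 0.55 → 1.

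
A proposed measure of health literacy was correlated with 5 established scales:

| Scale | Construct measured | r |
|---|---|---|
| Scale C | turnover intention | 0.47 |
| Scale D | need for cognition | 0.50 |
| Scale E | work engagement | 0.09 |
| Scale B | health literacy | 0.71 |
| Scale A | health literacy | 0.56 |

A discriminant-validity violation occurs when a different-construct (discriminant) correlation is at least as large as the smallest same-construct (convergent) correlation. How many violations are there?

Convergent (same construct = health literacy): Scale B, Scale A.
Smallest convergent = 0.56. Discriminant values: 0.47, 0.50, 0.09; count ≥ 0.56 → 0.

0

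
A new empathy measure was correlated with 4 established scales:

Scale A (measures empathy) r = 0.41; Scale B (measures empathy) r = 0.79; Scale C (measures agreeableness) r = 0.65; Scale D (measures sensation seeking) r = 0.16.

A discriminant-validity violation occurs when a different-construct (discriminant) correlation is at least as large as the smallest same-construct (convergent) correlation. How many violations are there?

Convergent (same construct = empathy): Scale A, Scale B.
Smallest convergent = 0.41. Discriminant values: 0.65, 0.16; count ≥ 0.41 → 1.

1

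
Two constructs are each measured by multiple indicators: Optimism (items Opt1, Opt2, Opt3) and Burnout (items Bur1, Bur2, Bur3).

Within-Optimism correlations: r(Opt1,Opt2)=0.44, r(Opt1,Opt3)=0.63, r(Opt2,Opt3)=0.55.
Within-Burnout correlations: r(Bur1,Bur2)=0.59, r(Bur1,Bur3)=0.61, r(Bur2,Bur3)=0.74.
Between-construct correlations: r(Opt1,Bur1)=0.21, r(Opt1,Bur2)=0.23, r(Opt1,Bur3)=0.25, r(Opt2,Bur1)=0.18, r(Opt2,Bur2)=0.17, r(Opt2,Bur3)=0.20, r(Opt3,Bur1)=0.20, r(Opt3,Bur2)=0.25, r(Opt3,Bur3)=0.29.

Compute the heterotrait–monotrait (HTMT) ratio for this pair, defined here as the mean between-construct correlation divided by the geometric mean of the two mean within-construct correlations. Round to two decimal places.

Between-construct mean = 1.98/9 = 0.2200.
Mean within-Opt = 1.62/3 = 0.5400; mean within-Bur = 1.94/3 = 0.6467.
Geometric mean = √(0.5400 × 0.6467) = 0.5909.
HTMT = 0.2200 / 0.5909 = 0.37.

0.37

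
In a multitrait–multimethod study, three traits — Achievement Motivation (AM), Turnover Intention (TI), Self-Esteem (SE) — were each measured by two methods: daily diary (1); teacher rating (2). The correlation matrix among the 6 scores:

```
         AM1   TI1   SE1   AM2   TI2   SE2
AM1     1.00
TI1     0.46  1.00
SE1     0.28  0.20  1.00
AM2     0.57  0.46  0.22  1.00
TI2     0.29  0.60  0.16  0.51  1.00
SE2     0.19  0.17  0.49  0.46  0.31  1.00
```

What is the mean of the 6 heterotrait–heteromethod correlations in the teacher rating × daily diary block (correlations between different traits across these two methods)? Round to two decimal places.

HTHM values (method 2 × method 1): 0.46, 0.22, 0.29, 0.16, 0.19, 0.17; mean = 1.49/6 = 0.25.

0.25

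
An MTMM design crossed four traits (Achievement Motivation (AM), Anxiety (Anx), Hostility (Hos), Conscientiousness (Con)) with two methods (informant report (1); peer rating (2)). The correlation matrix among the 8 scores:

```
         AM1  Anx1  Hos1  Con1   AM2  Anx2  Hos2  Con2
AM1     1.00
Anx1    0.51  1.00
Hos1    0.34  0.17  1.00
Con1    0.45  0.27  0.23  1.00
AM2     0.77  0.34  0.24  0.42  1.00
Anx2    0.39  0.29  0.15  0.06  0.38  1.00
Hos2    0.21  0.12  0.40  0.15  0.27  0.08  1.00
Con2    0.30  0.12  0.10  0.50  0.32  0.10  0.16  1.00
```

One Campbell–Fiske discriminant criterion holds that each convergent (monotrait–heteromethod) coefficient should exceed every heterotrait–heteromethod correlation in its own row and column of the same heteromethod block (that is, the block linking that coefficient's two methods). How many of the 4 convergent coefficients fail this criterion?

Convergent coefficients and their comparison sets:
AM (methods 1·2): 0.77 vs {0.39, 0.34, 0.21, 0.24, 0.30, 0.42} → pass.
Anx (methods 1·2): 0.29 vs {0.34, 0.39, 0.12, 0.15, 0.12, 0.06} → fail.
Hos (methods 1·2): 0.40 vs {0.24, 0.21, 0.15, 0.12, 0.10, 0.15} → pass.
Con (methods 1·2): 0.50 vs {0.42, 0.30, 0.06, 0.12, 0.15, 0.10} → pass.
1 of 4 fail.

1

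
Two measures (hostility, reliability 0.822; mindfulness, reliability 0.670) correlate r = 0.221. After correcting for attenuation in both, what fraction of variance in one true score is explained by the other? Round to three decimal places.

Disattenuated r = 0.221 / √(0.822 × 0.670) = 0.221 / 0.7421 = 0.2978.
Shared true-score variance = 0.2978² = 0.0887 ≈ 0.089.

0.089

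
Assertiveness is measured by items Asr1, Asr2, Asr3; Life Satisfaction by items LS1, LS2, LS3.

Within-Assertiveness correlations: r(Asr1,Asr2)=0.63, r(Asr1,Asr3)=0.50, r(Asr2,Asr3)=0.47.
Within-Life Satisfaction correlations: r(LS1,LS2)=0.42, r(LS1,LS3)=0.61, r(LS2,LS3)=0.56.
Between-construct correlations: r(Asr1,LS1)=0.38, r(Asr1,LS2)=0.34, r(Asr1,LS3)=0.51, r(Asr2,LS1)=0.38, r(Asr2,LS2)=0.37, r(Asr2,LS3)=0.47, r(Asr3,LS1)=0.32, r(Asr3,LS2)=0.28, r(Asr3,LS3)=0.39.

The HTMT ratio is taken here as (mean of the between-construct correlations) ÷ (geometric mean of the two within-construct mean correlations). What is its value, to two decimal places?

0.72

Between-construct mean = 3.44/9 = 0.3822.
Mean within-Asr = 1.60/3 = 0.5333; mean within-LS = 1.59/3 = 0.5300.
Geometric mean = √(0.5333 × 0.5300) = 0.5316.
HTMT = 0.3822 / 0.5316 = 0.72.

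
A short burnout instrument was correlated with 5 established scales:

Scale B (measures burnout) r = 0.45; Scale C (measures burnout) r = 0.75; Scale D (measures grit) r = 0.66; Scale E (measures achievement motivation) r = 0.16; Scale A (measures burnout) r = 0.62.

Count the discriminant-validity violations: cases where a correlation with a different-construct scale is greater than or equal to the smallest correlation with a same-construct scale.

Convergent (same construct = burnout): Scale B, Scale C, Scale A.
Smallest convergent = 0.45. Discriminant values: 0.66, 0.16; count ≥ 0.45 → 1.

1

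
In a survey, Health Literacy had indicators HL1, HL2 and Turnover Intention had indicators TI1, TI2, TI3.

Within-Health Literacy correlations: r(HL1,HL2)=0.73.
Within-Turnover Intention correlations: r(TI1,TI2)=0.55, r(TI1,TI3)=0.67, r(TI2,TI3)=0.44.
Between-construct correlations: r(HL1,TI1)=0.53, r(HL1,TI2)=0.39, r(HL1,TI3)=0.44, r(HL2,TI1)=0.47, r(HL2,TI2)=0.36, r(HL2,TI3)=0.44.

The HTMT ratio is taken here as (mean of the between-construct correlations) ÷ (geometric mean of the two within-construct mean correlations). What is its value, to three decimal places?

0.690

Between-construct mean = 2.63/6 = 0.4383.
Mean within-HL = 0.73/1 = 0.7300; mean within-TI = 1.66/3 = 0.5533.
Geometric mean = √(0.7300 × 0.5533) = 0.6355.
HTMT = 0.4383 / 0.6355 = 0.690.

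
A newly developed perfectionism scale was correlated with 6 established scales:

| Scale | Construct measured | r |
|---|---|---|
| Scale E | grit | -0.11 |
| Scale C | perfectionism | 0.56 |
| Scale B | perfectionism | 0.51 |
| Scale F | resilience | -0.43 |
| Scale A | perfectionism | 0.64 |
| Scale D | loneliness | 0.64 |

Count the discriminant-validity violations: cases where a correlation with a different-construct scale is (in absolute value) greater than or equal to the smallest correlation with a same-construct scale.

Convergent (same construct = perfectionism): Scale C, Scale B, Scale A.
Smallest convergent = 0.51. Discriminant |r|: 0.11, 0.43, 0.64; count ≥ 0.51 → 1.

1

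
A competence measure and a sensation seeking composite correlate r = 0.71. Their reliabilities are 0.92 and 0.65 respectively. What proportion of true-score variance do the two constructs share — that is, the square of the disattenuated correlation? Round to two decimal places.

Disattenuated r = 0.71 / √(0.92 × 0.65) = 0.71 / 0.7733 = 0.9181.
Shared true-score variance = 0.9181² = 0.8429 ≈ 0.84.

0.84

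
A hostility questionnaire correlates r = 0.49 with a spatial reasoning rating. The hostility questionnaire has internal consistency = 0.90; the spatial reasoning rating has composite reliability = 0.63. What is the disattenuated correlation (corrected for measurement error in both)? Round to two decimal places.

r_true = r_obs / √(r_xx · r_yy) = 0.49 / √(0.90 × 0.63) = 0.49 / √0.5670 = 0.49 / 0.7530 ≈ 0.65.

0.65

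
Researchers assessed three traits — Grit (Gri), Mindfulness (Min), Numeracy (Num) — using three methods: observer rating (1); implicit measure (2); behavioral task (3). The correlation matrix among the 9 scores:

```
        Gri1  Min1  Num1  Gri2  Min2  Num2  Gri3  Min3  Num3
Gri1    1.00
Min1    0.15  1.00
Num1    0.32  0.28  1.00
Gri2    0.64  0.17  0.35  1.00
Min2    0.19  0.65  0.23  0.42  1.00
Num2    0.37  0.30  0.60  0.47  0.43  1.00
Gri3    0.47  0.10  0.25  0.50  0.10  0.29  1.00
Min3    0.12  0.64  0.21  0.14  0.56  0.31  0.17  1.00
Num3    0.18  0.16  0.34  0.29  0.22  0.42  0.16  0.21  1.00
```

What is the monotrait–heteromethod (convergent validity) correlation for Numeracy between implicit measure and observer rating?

Same trait (Num), different methods: r(Num2, Num1) = 0.60.

0.60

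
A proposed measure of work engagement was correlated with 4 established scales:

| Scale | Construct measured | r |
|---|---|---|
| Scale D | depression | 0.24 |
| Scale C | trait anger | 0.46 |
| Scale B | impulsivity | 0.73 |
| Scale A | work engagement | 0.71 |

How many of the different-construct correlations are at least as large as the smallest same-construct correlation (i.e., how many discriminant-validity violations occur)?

Convergent (same construct = work engagement): Scale A.
Smallest convergent = 0.71. Discriminant values: 0.24, 0.46, 0.73; count ≥ 0.71 → 1.

1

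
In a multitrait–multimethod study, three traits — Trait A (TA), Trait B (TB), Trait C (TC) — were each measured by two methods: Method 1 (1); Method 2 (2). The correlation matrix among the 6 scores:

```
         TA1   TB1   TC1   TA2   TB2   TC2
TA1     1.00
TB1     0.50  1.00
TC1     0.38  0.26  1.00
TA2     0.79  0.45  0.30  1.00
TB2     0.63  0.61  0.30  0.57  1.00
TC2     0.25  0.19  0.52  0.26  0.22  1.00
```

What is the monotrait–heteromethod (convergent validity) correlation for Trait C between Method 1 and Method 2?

0.52

Same trait (TC), different methods: r(TC1, TC2) = 0.52.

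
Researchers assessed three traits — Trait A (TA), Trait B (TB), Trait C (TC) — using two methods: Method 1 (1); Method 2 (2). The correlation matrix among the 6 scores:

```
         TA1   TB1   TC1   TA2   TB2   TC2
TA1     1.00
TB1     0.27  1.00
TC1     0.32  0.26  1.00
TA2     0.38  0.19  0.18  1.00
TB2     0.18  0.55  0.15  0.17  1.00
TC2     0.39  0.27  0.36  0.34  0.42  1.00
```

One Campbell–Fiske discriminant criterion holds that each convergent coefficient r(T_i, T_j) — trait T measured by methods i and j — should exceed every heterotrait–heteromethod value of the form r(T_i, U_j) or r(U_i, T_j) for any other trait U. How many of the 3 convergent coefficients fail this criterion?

2

Convergent coefficients and their comparison sets:
TA (methods 1·2): 0.38 vs {0.18, 0.19, 0.39, 0.18} → fail.
TB (methods 1·2): 0.55 vs {0.19, 0.18, 0.27, 0.15} → pass.
TC (methods 1·2): 0.36 vs {0.18, 0.39, 0.15, 0.27} → fail.
2 of 3 fail.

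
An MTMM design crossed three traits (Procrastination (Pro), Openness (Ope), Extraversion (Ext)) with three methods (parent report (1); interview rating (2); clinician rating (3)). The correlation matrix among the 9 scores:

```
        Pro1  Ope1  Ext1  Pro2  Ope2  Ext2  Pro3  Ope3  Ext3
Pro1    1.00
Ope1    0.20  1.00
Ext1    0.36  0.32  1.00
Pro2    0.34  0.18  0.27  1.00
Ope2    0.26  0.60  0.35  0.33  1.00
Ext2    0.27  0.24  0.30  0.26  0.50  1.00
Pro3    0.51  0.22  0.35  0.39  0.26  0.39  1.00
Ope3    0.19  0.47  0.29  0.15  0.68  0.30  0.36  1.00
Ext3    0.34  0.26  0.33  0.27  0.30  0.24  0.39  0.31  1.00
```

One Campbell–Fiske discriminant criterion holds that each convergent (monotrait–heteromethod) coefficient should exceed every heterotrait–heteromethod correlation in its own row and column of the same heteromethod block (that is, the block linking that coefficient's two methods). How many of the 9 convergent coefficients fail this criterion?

Each convergent coefficient versus the relevant comparison correlations:
Pro (methods 1·2): 0.34 vs {0.26, 0.18, 0.27, 0.27} → pass.
Pro (methods 1·3): 0.51 vs {0.19, 0.22, 0.34, 0.35} → pass.
Pro (methods 2·3): 0.39 vs {0.15, 0.26, 0.27, 0.39} → fail.
Ope (methods 1·2): 0.60 vs {0.18, 0.26, 0.24, 0.35} → pass.
Ope (methods 1·3): 0.47 vs {0.22, 0.19, 0.26, 0.29} → pass.
Ope (methods 2·3): 0.68 vs {0.26, 0.15, 0.30, 0.30} → pass.
Ext (methods 1·2): 0.30 vs {0.27, 0.27, 0.35, 0.24} → fail.
Ext (methods 1·3): 0.33 vs {0.35, 0.34, 0.29, 0.26} → fail.
Ext (methods 2·3): 0.24 vs {0.39, 0.27, 0.30, 0.30} → fail.
4 of 9 fail.

4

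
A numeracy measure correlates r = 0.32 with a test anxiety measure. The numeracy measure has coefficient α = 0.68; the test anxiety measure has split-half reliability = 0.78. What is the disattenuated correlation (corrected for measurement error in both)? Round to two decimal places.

r_true = r_obs / √(r_xx · r_yy) = 0.32 / √(0.68 × 0.78) = 0.32 / √0.5304 = 0.32 / 0.7283 ≈ 0.44.

0.44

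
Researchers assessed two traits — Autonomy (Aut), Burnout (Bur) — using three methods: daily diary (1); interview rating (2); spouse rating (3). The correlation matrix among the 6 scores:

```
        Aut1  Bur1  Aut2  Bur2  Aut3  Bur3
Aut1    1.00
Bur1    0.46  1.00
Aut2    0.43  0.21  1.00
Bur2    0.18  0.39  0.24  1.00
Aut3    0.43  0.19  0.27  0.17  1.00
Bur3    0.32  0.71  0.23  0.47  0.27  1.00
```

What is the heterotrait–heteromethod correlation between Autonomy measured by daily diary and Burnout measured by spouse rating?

0.32

Different traits and methods: r(Aut1, Bur3) = 0.32.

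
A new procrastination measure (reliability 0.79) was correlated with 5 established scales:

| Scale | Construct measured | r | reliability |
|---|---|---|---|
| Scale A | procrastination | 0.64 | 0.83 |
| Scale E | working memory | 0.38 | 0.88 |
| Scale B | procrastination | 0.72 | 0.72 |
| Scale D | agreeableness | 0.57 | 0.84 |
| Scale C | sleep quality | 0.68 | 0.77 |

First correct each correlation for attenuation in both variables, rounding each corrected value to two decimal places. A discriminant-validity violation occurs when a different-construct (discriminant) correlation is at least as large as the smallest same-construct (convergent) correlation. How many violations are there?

1

Disattenuated r (r / √(r_scale · r_new)):
  Scale A (conv): 0.64 / √(0.83·0.79) = 0.79
  Scale E (disc): 0.38 / √(0.88·0.79) = 0.46
  Scale B (conv): 0.72 / √(0.72·0.79) = 0.95
  Scale D (disc): 0.57 / √(0.84·0.79) = 0.70
  Scale C (disc): 0.68 / √(0.77·0.79) = 0.87
Smallest convergent = 0.79. Discriminant values: 0.46, 0.70, 0.87; count ≥ 0.79 → 1.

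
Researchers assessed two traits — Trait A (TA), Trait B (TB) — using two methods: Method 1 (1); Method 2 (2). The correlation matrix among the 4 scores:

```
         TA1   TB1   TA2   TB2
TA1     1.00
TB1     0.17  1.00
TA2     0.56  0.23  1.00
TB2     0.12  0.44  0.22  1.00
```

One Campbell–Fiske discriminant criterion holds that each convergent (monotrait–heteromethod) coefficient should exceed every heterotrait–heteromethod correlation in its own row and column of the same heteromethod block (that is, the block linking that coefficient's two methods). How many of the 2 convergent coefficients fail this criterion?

Convergent coefficients and their comparison sets:
TA (methods 1·2): 0.56 vs {0.12, 0.23} → pass.
TB (methods 1·2): 0.44 vs {0.23, 0.12} → pass.
0 of 2 fail.

0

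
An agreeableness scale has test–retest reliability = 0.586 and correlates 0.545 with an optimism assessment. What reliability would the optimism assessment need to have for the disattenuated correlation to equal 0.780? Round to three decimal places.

r_true = r_obs / √(r_xx · r_yy) ⇒ 0.780 = 0.545 / √(0.586 · r_yy).
√(0.586 · r_yy) = 0.545 / 0.780 = 0.6987; 0.586 · r_yy = 0.4882; r_yy = 0.4882 / 0.586 ≈ 0.833.

0.833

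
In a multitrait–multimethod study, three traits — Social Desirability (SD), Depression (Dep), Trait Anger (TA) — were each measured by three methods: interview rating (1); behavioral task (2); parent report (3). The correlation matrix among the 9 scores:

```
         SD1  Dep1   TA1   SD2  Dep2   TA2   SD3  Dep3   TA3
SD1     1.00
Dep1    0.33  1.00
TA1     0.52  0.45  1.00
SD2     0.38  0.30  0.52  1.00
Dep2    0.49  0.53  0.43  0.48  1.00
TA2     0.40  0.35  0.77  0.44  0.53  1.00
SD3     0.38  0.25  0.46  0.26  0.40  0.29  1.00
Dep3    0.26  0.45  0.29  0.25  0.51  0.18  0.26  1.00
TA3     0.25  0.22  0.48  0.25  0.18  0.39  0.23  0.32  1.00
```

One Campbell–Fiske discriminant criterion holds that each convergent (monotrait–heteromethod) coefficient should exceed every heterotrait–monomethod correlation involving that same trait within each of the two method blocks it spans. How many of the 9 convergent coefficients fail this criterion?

Convergent coefficients and their comparison sets:
SD (methods 1·2): 0.38 vs {0.33, 0.48, 0.52, 0.44} → fail.
SD (methods 1·3): 0.38 vs {0.33, 0.26, 0.52, 0.23} → fail.
SD (methods 2·3): 0.26 vs {0.48, 0.26, 0.44, 0.23} → fail.
Dep (methods 1·2): 0.53 vs {0.33, 0.48, 0.45, 0.53} → fail.
Dep (methods 1·3): 0.45 vs {0.33, 0.26, 0.45, 0.32} → fail.
Dep (methods 2·3): 0.51 vs {0.48, 0.26, 0.53, 0.32} → fail.
TA (methods 1·2): 0.77 vs {0.52, 0.44, 0.45, 0.53} → pass.
TA (methods 1·3): 0.48 vs {0.52, 0.23, 0.45, 0.32} → fail.
TA (methods 2·3): 0.39 vs {0.44, 0.23, 0.53, 0.32} → fail.
8 of 9 fail.

8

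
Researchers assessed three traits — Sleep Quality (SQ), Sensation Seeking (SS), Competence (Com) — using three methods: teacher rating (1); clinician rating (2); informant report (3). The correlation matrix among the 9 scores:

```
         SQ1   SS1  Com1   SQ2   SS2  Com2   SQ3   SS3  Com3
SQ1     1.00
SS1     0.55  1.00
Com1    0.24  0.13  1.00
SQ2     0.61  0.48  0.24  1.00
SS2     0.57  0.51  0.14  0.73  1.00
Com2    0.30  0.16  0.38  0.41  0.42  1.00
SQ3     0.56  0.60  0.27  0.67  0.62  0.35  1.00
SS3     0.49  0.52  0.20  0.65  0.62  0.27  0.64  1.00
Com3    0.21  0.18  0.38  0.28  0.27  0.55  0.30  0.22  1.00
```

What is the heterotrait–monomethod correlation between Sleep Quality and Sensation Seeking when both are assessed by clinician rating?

Different traits, same method: r(SQ2, SS2) = 0.73.

0.73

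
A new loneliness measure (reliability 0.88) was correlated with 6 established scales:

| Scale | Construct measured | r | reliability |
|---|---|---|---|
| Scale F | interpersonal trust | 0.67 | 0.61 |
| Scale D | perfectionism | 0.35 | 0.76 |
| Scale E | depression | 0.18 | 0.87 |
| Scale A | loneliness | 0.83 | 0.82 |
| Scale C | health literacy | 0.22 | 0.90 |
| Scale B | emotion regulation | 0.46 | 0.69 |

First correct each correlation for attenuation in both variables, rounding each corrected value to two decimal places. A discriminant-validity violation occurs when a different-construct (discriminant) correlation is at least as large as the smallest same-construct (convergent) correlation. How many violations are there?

0

Disattenuated r (r / √(r_scale · r_new)):
  Scale F (disc): 0.67 / √(0.61·0.88) = 0.91
  Scale D (disc): 0.35 / √(0.76·0.88) = 0.43
  Scale E (disc): 0.18 / √(0.87·0.88) = 0.21
  Scale A (conv): 0.83 / √(0.82·0.88) = 0.98
  Scale C (disc): 0.22 / √(0.90·0.88) = 0.25
  Scale B (disc): 0.46 / √(0.69·0.88) = 0.59
Smallest convergent = 0.98. Discriminant values: 0.91, 0.43, 0.21, 0.25, 0.59; count ≥ 0.98 → 0.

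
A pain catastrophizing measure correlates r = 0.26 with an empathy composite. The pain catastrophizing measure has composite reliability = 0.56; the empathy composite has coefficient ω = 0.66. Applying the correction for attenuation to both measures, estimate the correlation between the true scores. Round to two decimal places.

r_true = r_obs / √(r_xx · r_yy) = 0.26 / √(0.56 × 0.66) = 0.26 / √0.3696 = 0.26 / 0.6079 ≈ 0.43.

0.43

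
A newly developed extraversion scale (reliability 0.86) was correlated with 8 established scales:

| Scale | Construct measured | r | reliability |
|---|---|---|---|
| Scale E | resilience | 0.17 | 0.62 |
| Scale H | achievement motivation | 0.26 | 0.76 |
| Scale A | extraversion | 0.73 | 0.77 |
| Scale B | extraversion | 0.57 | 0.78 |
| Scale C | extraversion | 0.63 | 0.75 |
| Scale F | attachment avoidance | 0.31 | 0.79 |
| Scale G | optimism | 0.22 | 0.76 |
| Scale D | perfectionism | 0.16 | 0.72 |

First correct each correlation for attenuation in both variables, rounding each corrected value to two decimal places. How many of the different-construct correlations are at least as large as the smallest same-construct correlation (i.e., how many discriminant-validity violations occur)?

0

Disattenuated r (r / √(r_scale · r_new)):
  Scale E (disc): 0.17 / √(0.62·0.86) = 0.23
  Scale H (disc): 0.26 / √(0.76·0.86) = 0.32
  Scale A (conv): 0.73 / √(0.77·0.86) = 0.90
  Scale B (conv): 0.57 / √(0.78·0.86) = 0.70
  Scale C (conv): 0.63 / √(0.75·0.86) = 0.78
  Scale F (disc): 0.31 / √(0.79·0.86) = 0.38
  Scale G (disc): 0.22 / √(0.76·0.86) = 0.27
  Scale D (disc): 0.16 / √(0.72·0.86) = 0.20
Smallest convergent = 0.70. Discriminant values: 0.23, 0.32, 0.38, 0.27, 0.20; count ≥ 0.70 → 0.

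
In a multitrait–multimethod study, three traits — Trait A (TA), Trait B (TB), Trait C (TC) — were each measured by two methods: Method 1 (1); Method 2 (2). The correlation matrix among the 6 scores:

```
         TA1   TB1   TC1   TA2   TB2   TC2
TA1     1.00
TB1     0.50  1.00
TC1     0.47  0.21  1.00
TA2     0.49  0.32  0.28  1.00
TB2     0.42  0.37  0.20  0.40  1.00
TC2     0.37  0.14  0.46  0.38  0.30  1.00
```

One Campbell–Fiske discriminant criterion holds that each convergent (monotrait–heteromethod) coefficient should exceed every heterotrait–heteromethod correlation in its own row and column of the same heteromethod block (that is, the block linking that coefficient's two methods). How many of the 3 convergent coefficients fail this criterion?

Checking each validity diagonal entry against its comparison values:
TA (methods 1·2): 0.49 vs {0.42, 0.32, 0.37, 0.28} → pass.
TB (methods 1·2): 0.37 vs {0.32, 0.42, 0.14, 0.20} → fail.
TC (methods 1·2): 0.46 vs {0.28, 0.37, 0.20, 0.14} → pass.
1 of 3 fail.

1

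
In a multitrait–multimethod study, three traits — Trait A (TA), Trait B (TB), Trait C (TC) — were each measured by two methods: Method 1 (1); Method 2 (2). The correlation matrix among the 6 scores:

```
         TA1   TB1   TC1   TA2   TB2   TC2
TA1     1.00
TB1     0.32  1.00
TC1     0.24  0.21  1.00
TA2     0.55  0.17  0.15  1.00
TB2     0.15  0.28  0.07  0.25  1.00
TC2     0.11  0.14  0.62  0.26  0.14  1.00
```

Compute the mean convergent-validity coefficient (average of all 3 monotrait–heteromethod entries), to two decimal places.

0.48

Convergent values: 0.55, 0.28, 0.62; mean = 1.45/3 = 0.48.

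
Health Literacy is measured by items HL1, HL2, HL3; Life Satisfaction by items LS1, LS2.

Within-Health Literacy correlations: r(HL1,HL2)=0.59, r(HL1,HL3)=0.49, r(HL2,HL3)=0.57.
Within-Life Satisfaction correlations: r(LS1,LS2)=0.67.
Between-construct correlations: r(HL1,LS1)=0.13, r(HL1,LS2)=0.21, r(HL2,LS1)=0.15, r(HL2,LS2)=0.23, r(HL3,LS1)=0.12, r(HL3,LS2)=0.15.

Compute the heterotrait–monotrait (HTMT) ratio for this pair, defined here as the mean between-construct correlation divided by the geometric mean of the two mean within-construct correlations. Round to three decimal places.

Between-construct mean = 0.99/6 = 0.1650.
Mean within-HL = 1.65/3 = 0.5500; mean within-LS = 0.67/1 = 0.6700.
Geometric mean = √(0.5500 × 0.6700) = 0.6070.
HTMT = 0.1650 / 0.6070 = 0.272.

0.272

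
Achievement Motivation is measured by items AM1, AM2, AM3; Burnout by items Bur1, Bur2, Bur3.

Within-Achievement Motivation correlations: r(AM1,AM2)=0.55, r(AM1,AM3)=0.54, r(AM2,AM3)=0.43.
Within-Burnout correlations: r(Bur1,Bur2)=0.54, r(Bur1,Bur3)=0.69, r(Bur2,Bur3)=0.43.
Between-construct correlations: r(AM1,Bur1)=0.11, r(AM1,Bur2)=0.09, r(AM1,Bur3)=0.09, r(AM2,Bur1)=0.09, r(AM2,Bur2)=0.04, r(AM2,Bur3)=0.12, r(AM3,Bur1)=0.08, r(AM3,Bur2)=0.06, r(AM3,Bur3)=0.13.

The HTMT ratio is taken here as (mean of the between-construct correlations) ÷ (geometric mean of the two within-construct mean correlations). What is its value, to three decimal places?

0.170

Mean between = 0.81/9 = 0.0900.
Mean within-AM = 1.52/3 = 0.5067; mean within-Bur = 1.66/3 = 0.5533.
Geometric mean = √(0.5067 × 0.5533) = 0.5295.
HTMT = 0.0900 / 0.5295 = 0.170.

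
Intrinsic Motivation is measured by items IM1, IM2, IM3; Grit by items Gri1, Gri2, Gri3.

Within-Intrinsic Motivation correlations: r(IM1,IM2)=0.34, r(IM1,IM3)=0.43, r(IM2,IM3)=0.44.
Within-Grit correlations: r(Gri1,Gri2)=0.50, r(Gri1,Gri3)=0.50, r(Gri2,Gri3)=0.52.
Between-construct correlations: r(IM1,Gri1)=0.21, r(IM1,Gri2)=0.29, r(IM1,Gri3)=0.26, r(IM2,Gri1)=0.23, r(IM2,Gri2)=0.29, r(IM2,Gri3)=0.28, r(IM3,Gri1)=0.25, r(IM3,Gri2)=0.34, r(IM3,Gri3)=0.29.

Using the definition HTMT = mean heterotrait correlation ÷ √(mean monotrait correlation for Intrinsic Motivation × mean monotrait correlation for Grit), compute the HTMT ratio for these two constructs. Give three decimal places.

Mean between = 2.44/9 = 0.2711.
Mean within-IM = 1.21/3 = 0.4033; mean within-Gri = 1.52/3 = 0.5067.
Geometric mean = √(0.4033 × 0.5067) = 0.4521.
HTMT = 0.2711 / 0.4521 = 0.600.

0.600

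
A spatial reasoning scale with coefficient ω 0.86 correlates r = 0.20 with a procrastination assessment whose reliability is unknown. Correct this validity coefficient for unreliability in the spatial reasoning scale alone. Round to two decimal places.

0.22

Single correction: r_c = r_obs / √r_xx = 0.20 / √0.86 = 0.20 / 0.9274 ≈ 0.22.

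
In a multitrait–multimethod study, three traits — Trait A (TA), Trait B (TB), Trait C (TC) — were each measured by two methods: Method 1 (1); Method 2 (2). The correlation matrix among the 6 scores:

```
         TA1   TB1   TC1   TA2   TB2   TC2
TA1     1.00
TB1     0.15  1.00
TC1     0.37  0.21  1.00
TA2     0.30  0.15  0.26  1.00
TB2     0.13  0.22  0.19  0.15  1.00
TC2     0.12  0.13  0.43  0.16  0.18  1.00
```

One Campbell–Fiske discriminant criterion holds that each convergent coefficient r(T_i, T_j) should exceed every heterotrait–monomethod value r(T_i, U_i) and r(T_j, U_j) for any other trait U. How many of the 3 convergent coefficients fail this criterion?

Each convergent coefficient versus the relevant comparison correlations:
TA (methods 1·2): 0.30 vs {0.15, 0.15, 0.37, 0.16} → fail.
TB (methods 1·2): 0.22 vs {0.15, 0.15, 0.21, 0.18} → pass.
TC (methods 1·2): 0.43 vs {0.37, 0.16, 0.21, 0.18} → pass.
1 of 3 fail.

1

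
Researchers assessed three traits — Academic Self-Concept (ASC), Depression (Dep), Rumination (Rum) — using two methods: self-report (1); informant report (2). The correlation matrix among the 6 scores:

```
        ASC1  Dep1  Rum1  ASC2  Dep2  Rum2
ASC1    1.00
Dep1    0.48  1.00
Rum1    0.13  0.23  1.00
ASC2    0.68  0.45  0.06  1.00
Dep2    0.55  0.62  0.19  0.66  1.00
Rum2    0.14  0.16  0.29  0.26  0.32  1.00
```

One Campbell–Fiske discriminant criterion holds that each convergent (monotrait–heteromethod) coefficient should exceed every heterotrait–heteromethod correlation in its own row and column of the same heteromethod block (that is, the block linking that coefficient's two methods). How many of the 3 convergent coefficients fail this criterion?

Checking each validity diagonal entry against its comparison values:
ASC (methods 1·2): 0.68 vs {0.55, 0.45, 0.14, 0.06} → pass.
Dep (methods 1·2): 0.62 vs {0.45, 0.55, 0.16, 0.19} → pass.
Rum (methods 1·2): 0.29 vs {0.06, 0.14, 0.19, 0.16} → pass.
0 of 3 fail.

0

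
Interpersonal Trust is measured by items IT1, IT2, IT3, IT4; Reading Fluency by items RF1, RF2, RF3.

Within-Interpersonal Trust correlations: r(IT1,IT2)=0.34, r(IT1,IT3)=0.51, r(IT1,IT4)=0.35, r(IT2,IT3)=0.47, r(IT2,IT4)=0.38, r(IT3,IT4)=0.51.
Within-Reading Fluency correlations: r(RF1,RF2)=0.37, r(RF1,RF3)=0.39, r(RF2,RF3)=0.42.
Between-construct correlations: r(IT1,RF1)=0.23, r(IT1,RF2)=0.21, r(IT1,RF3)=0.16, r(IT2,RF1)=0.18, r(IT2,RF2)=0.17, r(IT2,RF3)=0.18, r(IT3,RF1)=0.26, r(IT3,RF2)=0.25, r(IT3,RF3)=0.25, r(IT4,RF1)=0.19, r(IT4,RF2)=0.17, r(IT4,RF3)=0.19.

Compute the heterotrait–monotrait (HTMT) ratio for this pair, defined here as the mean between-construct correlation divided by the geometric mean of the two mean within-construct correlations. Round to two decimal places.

0.50

Between-construct mean = 2.44/12 = 0.2033.
Mean within-IT = 2.56/6 = 0.4267; mean within-RF = 1.18/3 = 0.3933.
Geometric mean = √(0.4267 × 0.3933) = 0.4097.
HTMT = 0.2033 / 0.4097 = 0.50.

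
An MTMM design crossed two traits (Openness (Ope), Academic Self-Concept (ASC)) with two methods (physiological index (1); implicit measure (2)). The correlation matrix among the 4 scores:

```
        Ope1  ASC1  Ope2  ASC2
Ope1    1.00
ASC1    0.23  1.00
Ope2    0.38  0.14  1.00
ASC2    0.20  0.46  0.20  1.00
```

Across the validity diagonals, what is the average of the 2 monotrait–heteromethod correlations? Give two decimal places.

Convergent values: 0.38, 0.46; mean = 0.84/2 = 0.42.

0.42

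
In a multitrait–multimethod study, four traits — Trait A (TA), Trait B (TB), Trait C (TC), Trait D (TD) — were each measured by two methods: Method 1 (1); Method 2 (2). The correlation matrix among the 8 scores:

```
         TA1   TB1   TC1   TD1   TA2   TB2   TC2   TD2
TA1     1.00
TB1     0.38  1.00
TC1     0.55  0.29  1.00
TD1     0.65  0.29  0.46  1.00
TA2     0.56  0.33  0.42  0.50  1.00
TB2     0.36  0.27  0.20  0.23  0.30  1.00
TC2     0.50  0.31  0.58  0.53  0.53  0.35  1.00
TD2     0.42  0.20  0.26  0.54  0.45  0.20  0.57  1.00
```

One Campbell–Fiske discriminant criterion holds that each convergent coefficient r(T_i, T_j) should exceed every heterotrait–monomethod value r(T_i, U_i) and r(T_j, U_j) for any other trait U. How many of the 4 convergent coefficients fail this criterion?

3

Each convergent coefficient versus the relevant comparison correlations:
TA (methods 1·2): 0.56 vs {0.38, 0.30, 0.55, 0.53, 0.65, 0.45} → fail.
TB (methods 1·2): 0.27 vs {0.38, 0.30, 0.29, 0.35, 0.29, 0.20} → fail.
TC (methods 1·2): 0.58 vs {0.55, 0.53, 0.29, 0.35, 0.46, 0.57} → pass.
TD (methods 1·2): 0.54 vs {0.65, 0.45, 0.29, 0.20, 0.46, 0.57} → fail.
3 of 4 fail.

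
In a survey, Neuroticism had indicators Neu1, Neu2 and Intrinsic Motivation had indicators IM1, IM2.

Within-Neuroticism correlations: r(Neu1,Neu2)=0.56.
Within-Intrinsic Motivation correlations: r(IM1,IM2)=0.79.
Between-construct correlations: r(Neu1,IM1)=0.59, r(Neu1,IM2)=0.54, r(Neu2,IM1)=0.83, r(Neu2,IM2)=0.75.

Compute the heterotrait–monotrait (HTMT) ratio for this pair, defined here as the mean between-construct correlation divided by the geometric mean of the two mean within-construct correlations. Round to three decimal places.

1.019

Mean heterotrait r = 2.71/4 = 0.6775.
Mean within-Neu = 0.56/1 = 0.5600; mean within-IM = 0.79/1 = 0.7900.
Geometric mean = √(0.5600 × 0.7900) = 0.6651.
HTMT = 0.6775 / 0.6651 = 1.019.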